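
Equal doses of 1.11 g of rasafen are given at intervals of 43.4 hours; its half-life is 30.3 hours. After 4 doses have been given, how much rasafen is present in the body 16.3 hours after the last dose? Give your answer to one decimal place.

1.2 g

The 4 doses were given 146.5, 103.1, 59.7, 16.3 hours ago.
Total = 1.11·(1/2)^(146.5/30.3) + 1.11·(1/2)^(103.1/30.3) + 1.11·(1/2)^(59.7/30.3) + 1.11·(1/2)^(16.3/30.3)
      = 0.038891 + 0.10496 + 0.28327 + 0.76451 ≈ 1.1916 g.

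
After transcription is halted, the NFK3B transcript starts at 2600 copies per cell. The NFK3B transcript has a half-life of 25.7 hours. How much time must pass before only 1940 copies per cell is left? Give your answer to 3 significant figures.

10.9 hours

Fraction remaining = 1940/2600 ≈ 0.74615.
n = log₂(2600/1940) = ln(1.3402)/ln 2 ≈ 0.42245 half-lives.
t = n × t½ = 0.42245 × 25.7 ≈ 10.857 hours.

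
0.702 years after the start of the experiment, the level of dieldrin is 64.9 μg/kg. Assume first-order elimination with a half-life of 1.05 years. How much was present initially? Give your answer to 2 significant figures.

100 μg/kg

Number of half-lives elapsed: n = 0.702/1.05 ≈ 0.66857.
A₀ = A × 2^n = 64.9 × 2^0.66857 = 64.9 × 1.5895 ≈ 103.16 μg/kg.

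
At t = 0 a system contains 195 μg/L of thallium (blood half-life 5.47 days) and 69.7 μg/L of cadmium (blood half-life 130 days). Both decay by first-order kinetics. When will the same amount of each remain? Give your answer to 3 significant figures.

Set 195·(1/2)^(t/5.47) = 69.7·(1/2)^(t/130).
Taking log₂: log₂(195/69.7) = t·(1/5.47 − 1/130).
log₂(2.7977) = 1.4842; 1/5.47 − 1/130 = 0.17512.
t = 1.4842 / 0.17512 ≈ 8.4754 days.

8.48 days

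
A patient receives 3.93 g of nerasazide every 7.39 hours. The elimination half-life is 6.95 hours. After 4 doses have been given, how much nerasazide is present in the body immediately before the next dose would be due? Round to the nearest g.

3 g

The 4 doses were given 29.56, 22.17, 14.78, 7.39 hours ago.
Total = 3.93·(1/2)^(29.56/6.95) + 3.93·(1/2)^(22.17/6.95) + 3.93·(1/2)^(14.78/6.95) + 3.93·(1/2)^(7.39/6.95)
      = 0.20608 + 0.43065 + 0.89995 + 1.8806 ≈ 3.4173 g.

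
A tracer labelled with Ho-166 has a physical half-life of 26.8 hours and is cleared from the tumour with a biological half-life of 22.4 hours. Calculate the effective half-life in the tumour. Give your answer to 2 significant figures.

1/t_eff = 1/t_phys + 1/t_biol = 1/26.8 + 1/22.4 = 0.081956 per hour.
t_eff = 26.8 × 22.4 / (26.8 + 22.4) ≈ 12.202 hours.

12 hours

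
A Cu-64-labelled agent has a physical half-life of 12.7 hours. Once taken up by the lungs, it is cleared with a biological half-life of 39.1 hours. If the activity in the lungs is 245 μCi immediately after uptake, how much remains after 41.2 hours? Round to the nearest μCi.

12 μCi

1/t_eff = 1/t_phys + 1/t_biol = 1/12.7 + 1/39.1 = 0.10432 per hour.
t_eff = 12.7 × 39.1 / (12.7 + 39.1) ≈ 9.5863 hours.
Remaining = 245 × (1/2)^(41.2/9.5863) = 245 × (1/2)^4.2978 ≈ 12.457 μCi.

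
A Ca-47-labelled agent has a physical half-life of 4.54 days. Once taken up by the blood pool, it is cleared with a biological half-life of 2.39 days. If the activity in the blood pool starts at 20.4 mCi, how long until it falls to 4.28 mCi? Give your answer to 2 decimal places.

3.53 days

1/t_eff = 1/t_phys + 1/t_biol = 1/4.54 + 1/2.39 = 0.63867 per day.
t_eff = 4.54 × 2.39 / (4.54 + 2.39) ≈ 1.5657 days.
n = log₂(20.4/4.28) ≈ 2.2529; t = 2.2529 × 1.5657 ≈ 3.5274 days.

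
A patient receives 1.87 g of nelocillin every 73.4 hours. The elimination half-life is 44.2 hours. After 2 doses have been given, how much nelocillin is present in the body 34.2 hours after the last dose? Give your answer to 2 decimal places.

The 2 doses were given 107.6, 34.2 hours ago.
Total = 1.87·(1/2)^(107.6/44.2) + 1.87·(1/2)^(34.2/44.2)
      = 0.34595 + 1.0937 ≈ 1.4397 g.

1.44 g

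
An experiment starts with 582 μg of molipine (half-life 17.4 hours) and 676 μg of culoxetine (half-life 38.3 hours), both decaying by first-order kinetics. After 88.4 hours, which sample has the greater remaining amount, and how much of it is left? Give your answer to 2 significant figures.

culoxetine, 140 μg

molipine: 582 × (1/2)^5.0805 ≈ 17.201 μg.
culoxetine: 676 × (1/2)^2.3081 ≈ 136.5 μg.
Culoxetine has more remaining, at ≈ 136.5 μg.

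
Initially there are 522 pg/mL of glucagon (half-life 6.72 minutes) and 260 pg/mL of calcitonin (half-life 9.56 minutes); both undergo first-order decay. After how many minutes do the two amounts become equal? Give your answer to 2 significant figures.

23 minutes

Set 522·(1/2)^(t/6.72) = 260·(1/2)^(t/9.56).
Taking log₂: log₂(522/260) = t·(1/6.72 − 1/9.56).
log₂(2.0077) = 1.0055; 1/6.72 − 1/9.56 = 0.044207.
t = 1.0055 / 0.044207 ≈ 22.746 minutes.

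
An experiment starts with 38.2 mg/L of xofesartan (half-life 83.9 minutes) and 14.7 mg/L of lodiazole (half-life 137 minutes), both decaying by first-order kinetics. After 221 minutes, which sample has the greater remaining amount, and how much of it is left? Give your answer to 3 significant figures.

xofesartan: 38.2 × (1/2)^2.6341 ≈ 6.1535 mg/L.
lodiazole: 14.7 × (1/2)^1.6131 ≈ 4.8052 mg/L.
Xofesartan has more remaining, at ≈ 6.1535 mg/L.

xofesartan, 6.15 mg/L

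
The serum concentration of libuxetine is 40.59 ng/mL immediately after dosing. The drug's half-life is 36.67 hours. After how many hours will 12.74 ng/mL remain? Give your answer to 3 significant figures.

61.3 hours

Fraction remaining = 12.74/40.59 ≈ 0.31387.
n = log₂(40.59/12.74) = ln(3.186)/ln 2 ≈ 1.6718 half-lives.
t = n × t½ = 1.6718 × 36.67 ≈ 61.303 hours.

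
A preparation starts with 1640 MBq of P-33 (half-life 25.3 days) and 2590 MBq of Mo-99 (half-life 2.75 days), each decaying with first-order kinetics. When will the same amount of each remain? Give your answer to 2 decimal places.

2.03 days

Set 1640·(1/2)^(t/25.3) = 2590·(1/2)^(t/2.75).
Taking log₂: log₂(1640/2590) = t·(1/25.3 − 1/2.75).
log₂(0.6332) = -0.65926; 1/25.3 − 1/2.75 = -0.32411.
t = -0.65926 / -0.32411 ≈ 2.034 days.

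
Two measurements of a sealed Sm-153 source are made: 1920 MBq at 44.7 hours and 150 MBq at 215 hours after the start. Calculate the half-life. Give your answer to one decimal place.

Over Δt = 215 − 44.7 = 170.3 hours, the level fell by a factor of 1920/150 ≈ 12.8.
n = log₂(12.8) ≈ 3.6781 half-lives, so t½ = 170.3/3.6781 ≈ 46.301 hours.

46.3 hours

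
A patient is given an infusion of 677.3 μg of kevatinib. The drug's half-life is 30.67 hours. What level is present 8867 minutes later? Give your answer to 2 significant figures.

24 μg

Convert the elapsed time: 8867 minutes = 147.783 hours.
Number of half-lives: n = 147.783/30.67 ≈ 4.8185.
Remaining = 677.3 × (1/2)^4.8185 = 677.3 × 0.035439 ≈ 24.003 μg.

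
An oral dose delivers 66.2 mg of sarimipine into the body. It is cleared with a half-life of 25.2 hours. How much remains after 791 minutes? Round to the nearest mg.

46 mg

Convert the elapsed time: 791 minutes = 13.1833 hours.
Number of half-lives: n = 13.1833/25.2 ≈ 0.52315.
Remaining = 66.2 × (1/2)^0.52315 = 66.2 × 0.69585 ≈ 46.065 mg.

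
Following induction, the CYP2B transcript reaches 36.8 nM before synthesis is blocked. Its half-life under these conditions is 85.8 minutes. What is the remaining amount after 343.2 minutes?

Elapsed time is 4 half-lives (343.2/85.8).
Each half-life halves the amount: 36.8 × (1/2)^4 = 36.8/16 = 2.3 nM.

2.3 nM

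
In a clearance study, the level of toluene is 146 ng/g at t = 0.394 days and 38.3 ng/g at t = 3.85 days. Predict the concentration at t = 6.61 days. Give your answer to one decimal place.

Over Δt = 3.85 − 0.394 = 3.456 days, the level fell by a factor of 146/38.3 ≈ 3.812.
n = log₂(3.812) ≈ 1.9306 half-lives, so t½ = 3.456/1.9306 ≈ 1.7902 days.
From t = 3.85 to t = 6.61: 38.3 × (1/2)^((6.61−3.85)/1.7902) ≈ 13.155 ng/g.

13.2 ng/g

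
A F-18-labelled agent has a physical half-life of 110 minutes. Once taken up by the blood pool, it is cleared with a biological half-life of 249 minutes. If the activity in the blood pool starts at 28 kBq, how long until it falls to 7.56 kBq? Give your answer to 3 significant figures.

1/t_eff = 1/t_phys + 1/t_biol = 1/110 + 1/249 = 0.013107 per minute.
t_eff = 110 × 249 / (110 + 249) ≈ 76.295 minutes.
n = log₂(28/7.56) ≈ 1.889; t = 1.889 × 76.295 ≈ 144.12 minutes.

144 minutes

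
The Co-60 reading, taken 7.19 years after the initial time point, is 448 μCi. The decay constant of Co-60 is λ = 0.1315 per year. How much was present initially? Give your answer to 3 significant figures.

t½ = ln 2 / λ = 0.69315 / 0.1315 ≈ 5.2711 years.
Number of half-lives elapsed: n = 7.19/5.2711 ≈ 1.364.
A₀ = A × 2^n = 448 × 2^1.364 = 448 × 2.5741 ≈ 1153.2 μCi.

1150 μCi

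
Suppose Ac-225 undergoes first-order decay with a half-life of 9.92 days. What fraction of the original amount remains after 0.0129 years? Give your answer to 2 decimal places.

0.0129 years = 4.7085 days.
n = 4.7085/9.92 ≈ 0.47465 half-lives.
Fraction remaining = (1/2)^0.47465 ≈ 0.71964.

0.72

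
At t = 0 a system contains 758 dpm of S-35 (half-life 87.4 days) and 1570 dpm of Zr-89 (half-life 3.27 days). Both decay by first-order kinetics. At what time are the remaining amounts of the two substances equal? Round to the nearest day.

4 days

Set 758·(1/2)^(t/87.4) = 1570·(1/2)^(t/3.27).
Taking log₂: log₂(758/1570) = t·(1/87.4 − 1/3.27).
log₂(0.4828) = -1.0505; 1/87.4 − 1/3.27 = -0.29437.
t = -1.0505 / -0.29437 ≈ 3.5686 days.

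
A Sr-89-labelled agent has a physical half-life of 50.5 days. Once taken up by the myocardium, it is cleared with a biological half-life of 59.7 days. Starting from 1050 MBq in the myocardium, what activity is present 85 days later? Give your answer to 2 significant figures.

1/t_eff = 1/t_phys + 1/t_biol = 1/50.5 + 1/59.7 = 0.036552 per day.
t_eff = 50.5 × 59.7 / (50.5 + 59.7) ≈ 27.358 days.
Remaining = 1050 × (1/2)^(85/27.358) = 1050 × (1/2)^3.107 ≈ 121.87 MBq.

120 MBq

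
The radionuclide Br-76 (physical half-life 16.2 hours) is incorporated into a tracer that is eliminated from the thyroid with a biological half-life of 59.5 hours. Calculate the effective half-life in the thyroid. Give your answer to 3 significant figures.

1/t_eff = 1/t_phys + 1/t_biol = 1/16.2 + 1/59.5 = 0.078535 per hour.
t_eff = 16.2 × 59.5 / (16.2 + 59.5) ≈ 12.733 hours.

12.7 hours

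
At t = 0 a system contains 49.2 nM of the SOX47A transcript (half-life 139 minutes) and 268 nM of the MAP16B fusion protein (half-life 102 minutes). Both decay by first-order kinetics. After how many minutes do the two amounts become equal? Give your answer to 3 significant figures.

937 minutes

Set 49.2·(1/2)^(t/139) = 268·(1/2)^(t/102).
Taking log₂: log₂(49.2/268) = t·(1/139 − 1/102).
log₂(0.18358) = -2.4455; 1/139 − 1/102 = -0.0026097.
t = -2.4455 / -0.0026097 ≈ 937.09 minutes.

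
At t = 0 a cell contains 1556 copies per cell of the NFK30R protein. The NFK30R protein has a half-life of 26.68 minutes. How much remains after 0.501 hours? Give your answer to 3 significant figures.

Convert the elapsed time: 0.501 hours = 30.06 minutes.
Number of half-lives: n = 30.06/26.68 ≈ 1.1267.
Remaining = 1556 × (1/2)^1.1267 = 1556 × 0.45797 ≈ 712.6 copies per cell.

713 copies per cell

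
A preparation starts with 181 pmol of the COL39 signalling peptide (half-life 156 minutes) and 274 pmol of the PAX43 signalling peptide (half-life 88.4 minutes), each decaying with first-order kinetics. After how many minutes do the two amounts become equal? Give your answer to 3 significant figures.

Set 181·(1/2)^(t/156) = 274·(1/2)^(t/88.4).
Taking log₂: log₂(181/274) = t·(1/156 − 1/88.4).
log₂(0.66058) = -0.59819; 1/156 − 1/88.4 = -0.004902.
t = -0.59819 / -0.004902 ≈ 122.03 minutes.

122 minutes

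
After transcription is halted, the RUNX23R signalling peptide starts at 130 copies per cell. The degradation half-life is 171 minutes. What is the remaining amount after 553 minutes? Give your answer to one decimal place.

13.8 copies per cell

Number of half-lives: n = 553/171 ≈ 3.2339.
Remaining = 130 × (1/2)^3.2339 = 130 × 0.10629 ≈ 13.818 copies per cell.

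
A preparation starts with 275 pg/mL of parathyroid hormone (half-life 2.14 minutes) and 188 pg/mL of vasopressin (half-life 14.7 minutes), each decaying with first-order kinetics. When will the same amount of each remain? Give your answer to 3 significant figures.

1.37 minutes

Set 275·(1/2)^(t/2.14) = 188·(1/2)^(t/14.7).
Taking log₂: log₂(275/188) = t·(1/2.14 − 1/14.7).
log₂(1.4628) = 0.5487; 1/2.14 − 1/14.7 = 0.39926.
t = 0.5487 / 0.39926 ≈ 1.3743 minutes.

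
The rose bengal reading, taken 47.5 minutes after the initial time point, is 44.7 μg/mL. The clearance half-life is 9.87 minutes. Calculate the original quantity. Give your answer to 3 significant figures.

1260 μg/mL

Number of half-lives elapsed: n = 47.5/9.87 ≈ 4.8126.
A₀ = A × 2^n = 44.7 × 2^4.8126 = 44.7 × 28.101 ≈ 1256.1 μg/mL.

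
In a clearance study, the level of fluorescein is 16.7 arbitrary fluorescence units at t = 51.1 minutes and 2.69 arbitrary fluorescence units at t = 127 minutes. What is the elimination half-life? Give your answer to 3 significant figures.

28.8 minutes

Over Δt = 127 − 51.1 = 75.9 minutes, the level fell by a factor of 16.7/2.69 ≈ 6.2082.
n = log₂(6.2082) ≈ 2.6342 half-lives, so t½ = 75.9/2.6342 ≈ 28.814 minutes.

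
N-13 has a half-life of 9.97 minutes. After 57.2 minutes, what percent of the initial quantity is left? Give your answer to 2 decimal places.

1.87%

n = 57.2/9.97 ≈ 5.7372 half-lives.
Fraction remaining = (1/2)^5.7372 ≈ 0.018747, i.e. 1.8747%.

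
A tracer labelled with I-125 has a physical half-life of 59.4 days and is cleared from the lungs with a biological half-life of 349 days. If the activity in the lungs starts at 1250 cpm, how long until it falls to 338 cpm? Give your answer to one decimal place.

95.8 days

1/t_eff = 1/t_phys + 1/t_biol = 1/59.4 + 1/349 = 0.0197 per day.
t_eff = 59.4 × 349 / (59.4 + 349) ≈ 50.761 days.
n = log₂(1250/338) ≈ 1.8868; t = 1.8868 × 50.761 ≈ 95.777 days.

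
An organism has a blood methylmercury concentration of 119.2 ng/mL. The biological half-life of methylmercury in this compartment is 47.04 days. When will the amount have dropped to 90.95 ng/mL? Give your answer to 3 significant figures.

18.4 days

Fraction remaining = 90.95/119.2 ≈ 0.763.
n = log₂(119.2/90.95) = ln(1.3106)/ln 2 ≈ 0.39024 half-lives.
t = n × t½ = 0.39024 × 47.04 ≈ 18.357 days.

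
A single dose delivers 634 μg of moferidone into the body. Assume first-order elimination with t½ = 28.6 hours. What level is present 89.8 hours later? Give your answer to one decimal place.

71.9 μg

Number of half-lives: n = 89.8/28.6 ≈ 3.1399.
Remaining = 634 × (1/2)^3.1399 = 634 × 0.11345 ≈ 71.928 μg.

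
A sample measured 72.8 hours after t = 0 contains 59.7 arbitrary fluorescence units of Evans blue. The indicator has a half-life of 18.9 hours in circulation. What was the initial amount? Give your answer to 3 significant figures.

862 arbitrary fluorescence units

Number of half-lives elapsed: n = 72.8/18.9 ≈ 3.8519.
A₀ = A × 2^n = 59.7 × 2^3.8519 = 59.7 × 14.439 ≈ 861.98 arbitrary fluorescence units.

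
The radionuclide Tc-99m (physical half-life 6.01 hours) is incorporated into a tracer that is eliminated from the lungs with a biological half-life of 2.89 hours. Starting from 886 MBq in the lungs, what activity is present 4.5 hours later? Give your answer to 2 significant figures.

1/t_eff = 1/t_phys + 1/t_biol = 1/6.01 + 1/2.89 = 0.51241 per hour.
t_eff = 6.01 × 2.89 / (6.01 + 2.89) ≈ 1.9516 hours.
Remaining = 886 × (1/2)^(4.5/1.9516) = 886 × (1/2)^2.3058 ≈ 179.19 MBq.

180 MBq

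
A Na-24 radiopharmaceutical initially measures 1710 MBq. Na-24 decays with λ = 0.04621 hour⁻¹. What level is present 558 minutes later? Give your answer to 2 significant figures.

1100 MBq

t½ = ln 2 / λ = 0.69315 / 0.04621 ≈ 15 hours.
Convert the elapsed time: 558 minutes = 9.3 hours.
Number of half-lives: n = 9.3/15 ≈ 0.62.
Remaining = 1710 × (1/2)^0.62 = 1710 × 0.65067 ≈ 1112.6 MBq.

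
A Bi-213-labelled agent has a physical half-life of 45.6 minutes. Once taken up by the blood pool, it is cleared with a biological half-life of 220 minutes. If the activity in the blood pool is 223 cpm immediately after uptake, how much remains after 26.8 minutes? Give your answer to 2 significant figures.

1/t_eff = 1/t_phys + 1/t_biol = 1/45.6 + 1/220 = 0.026475 per minute.
t_eff = 45.6 × 220 / (45.6 + 220) ≈ 37.771 minutes.
Remaining = 223 × (1/2)^(26.8/37.771) = 223 × (1/2)^0.70954 ≈ 136.37 cpm.

140 cpm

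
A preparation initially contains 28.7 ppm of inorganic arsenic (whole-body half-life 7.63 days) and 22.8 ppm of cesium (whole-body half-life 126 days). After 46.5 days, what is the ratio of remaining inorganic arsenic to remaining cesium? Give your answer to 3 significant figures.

0.0238

inorganic arsenic: 28.7 × (1/2)^(46.5/7.63) = 28.7 × (1/2)^6.0944 ≈ 0.42004 ppm.
cesium: 22.8 × (1/2)^(46.5/126) = 22.8 × (1/2)^0.36905 ≈ 17.654 ppm.
Ratio ≈ 0.42004 / 17.654 ≈ 0.023793.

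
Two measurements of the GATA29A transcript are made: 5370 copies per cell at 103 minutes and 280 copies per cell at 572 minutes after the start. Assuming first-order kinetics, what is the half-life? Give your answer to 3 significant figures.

110 minutes

Over Δt = 572 − 103 = 469 minutes, the level fell by a factor of 5370/280 ≈ 19.179.
n = log₂(19.179) ≈ 4.2614 half-lives, so t½ = 469/4.2614 ≈ 110.06 minutes.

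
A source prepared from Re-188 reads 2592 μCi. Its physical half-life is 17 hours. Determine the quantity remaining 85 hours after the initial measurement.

81 μCi

Elapsed time is 5 half-lives (85/17).
Each half-life halves the amount: 2592 × (1/2)^5 = 2592/32 = 81 μCi.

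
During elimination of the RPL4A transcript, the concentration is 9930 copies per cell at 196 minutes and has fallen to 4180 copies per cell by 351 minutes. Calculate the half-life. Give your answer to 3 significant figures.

124 minutes

Over Δt = 351 − 196 = 155 minutes, the level fell by a factor of 9930/4180 ≈ 2.3756.
n = log₂(2.3756) ≈ 1.2483 half-lives, so t½ = 155/1.2483 ≈ 124.17 minutes.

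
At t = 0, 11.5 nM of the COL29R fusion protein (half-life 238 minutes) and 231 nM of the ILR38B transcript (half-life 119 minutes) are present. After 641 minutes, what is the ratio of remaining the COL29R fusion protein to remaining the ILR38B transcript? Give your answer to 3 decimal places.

COL29R fusion protein: 11.5 × (1/2)^(641/238) = 11.5 × (1/2)^2.6933 ≈ 1.778 nM.
ILR38B transcript: 231 × (1/2)^(641/119) = 231 × (1/2)^5.3866 ≈ 5.522 nM.
Ratio ≈ 1.778 / 5.522 ≈ 0.32199.

0.322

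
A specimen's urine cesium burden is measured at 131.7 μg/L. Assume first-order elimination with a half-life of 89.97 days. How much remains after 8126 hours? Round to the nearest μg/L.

Convert the elapsed time: 8126 hours = 338.583 days.
Number of half-lives: n = 338.583/89.97 ≈ 3.7633.
Remaining = 131.7 × (1/2)^3.7633 = 131.7 × 0.073644 ≈ 9.6989 μg/L.

10 μg/L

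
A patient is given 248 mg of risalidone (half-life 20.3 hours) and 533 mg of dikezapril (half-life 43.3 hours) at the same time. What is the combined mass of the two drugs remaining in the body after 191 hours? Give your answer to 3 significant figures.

risalidone: 248 × (1/2)^(191/20.3) = 248 × (1/2)^9.4089 ≈ 0.36484 mg.
dikezapril: 533 × (1/2)^(191/43.3) = 533 × (1/2)^4.4111 ≈ 25.053 mg.
Total = 0.36484 + 25.053 ≈ 25.418 mg.

25.4 mg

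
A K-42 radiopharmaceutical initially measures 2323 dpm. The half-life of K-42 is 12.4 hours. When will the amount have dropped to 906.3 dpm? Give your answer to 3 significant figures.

Fraction remaining = 906.3/2323 ≈ 0.39014.
n = log₂(2323/906.3) = ln(2.5632)/ln 2 ≈ 1.3579 half-lives.
t = n × t½ = 1.3579 × 12.4 ≈ 16.838 hours.

16.8 hours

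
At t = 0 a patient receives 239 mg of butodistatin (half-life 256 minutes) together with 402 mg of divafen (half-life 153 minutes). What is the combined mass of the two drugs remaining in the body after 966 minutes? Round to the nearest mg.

butodistatin: 239 × (1/2)^(966/256) = 239 × (1/2)^3.7734 ≈ 17.478 mg.
divafen: 402 × (1/2)^(966/153) = 402 × (1/2)^6.3137 ≈ 5.0537 mg.
Total = 17.478 + 5.0537 ≈ 22.531 mg.

23 mg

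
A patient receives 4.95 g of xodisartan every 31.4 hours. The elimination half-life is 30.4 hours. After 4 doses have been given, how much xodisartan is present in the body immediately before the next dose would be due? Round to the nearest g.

4 g

The 4 doses were given 125.6, 94.2, 62.8, 31.4 hours ago.
Total = 4.95·(1/2)^(125.6/30.4) + 4.95·(1/2)^(94.2/30.4) + 4.95·(1/2)^(62.8/30.4) + 4.95·(1/2)^(31.4/30.4)
      = 0.28241 + 0.57784 + 1.1823 + 2.4192 ≈ 4.4618 g.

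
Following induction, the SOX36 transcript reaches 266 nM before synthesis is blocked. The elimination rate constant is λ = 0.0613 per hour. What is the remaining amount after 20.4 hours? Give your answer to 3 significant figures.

t½ = ln 2 / λ = 0.69315 / 0.0613 ≈ 11.307 hours.
Number of half-lives: n = 20.4/11.307 ≈ 1.8041.
Remaining = 266 × (1/2)^1.8041 = 266 × 0.28636 ≈ 76.171 nM.

76.2 nM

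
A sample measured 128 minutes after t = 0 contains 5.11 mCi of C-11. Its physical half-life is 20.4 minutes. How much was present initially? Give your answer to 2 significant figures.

Number of half-lives elapsed: n = 128/20.4 ≈ 6.2745.
A₀ = A × 2^n = 5.11 × 2^6.2745 = 5.11 × 77.413 ≈ 395.58 mCi.

400 mCi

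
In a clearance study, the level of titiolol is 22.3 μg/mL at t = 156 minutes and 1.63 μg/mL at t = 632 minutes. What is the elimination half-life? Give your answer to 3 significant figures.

Over Δt = 632 − 156 = 476 minutes, the level fell by a factor of 22.3/1.63 ≈ 13.681.
n = log₂(13.681) ≈ 3.7741 half-lives, so t½ = 476/3.7741 ≈ 126.12 minutes.

126 minutes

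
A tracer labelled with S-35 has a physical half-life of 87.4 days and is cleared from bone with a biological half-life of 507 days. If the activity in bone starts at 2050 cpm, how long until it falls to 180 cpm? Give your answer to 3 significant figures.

1/t_eff = 1/t_phys + 1/t_biol = 1/87.4 + 1/507 = 0.013414 per day.
t_eff = 87.4 × 507 / (87.4 + 507) ≈ 74.549 days.
n = log₂(2050/180) ≈ 3.5096; t = 3.5096 × 74.549 ≈ 261.63 days.

262 days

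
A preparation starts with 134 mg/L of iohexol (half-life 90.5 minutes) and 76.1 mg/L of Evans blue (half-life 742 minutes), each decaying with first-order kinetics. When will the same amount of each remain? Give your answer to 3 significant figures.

84.1 minutes

Set 134·(1/2)^(t/90.5) = 76.1·(1/2)^(t/742).
Taking log₂: log₂(134/76.1) = t·(1/90.5 − 1/742).
log₂(1.7608) = 0.81626; 1/90.5 − 1/742 = 0.009702.
t = 0.81626 / 0.009702 ≈ 84.134 minutes.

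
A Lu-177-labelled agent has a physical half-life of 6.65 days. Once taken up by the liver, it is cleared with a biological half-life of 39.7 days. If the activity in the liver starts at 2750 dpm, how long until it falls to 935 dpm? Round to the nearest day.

9 days

1/t_eff = 1/t_phys + 1/t_biol = 1/6.65 + 1/39.7 = 0.17556 per day.
t_eff = 6.65 × 39.7 / (6.65 + 39.7) ≈ 5.6959 days.
n = log₂(2750/935) ≈ 1.5564; t = 1.5564 × 5.6959 ≈ 8.8651 days.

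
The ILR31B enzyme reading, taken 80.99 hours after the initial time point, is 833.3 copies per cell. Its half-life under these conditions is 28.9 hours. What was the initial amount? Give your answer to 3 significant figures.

Number of half-lives elapsed: n = 80.99/28.9 ≈ 2.8024.
A₀ = A × 2^n = 833.3 × 2^2.8024 = 833.3 × 6.9761 ≈ 5813.2 copies per cell.

5810 copies per cell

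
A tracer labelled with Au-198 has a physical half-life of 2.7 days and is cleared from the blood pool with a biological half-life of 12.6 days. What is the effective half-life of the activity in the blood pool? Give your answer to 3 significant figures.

2.22 days

1/t_eff = 1/t_phys + 1/t_biol = 1/2.7 + 1/12.6 = 0.44974 per day.
t_eff = 2.7 × 12.6 / (2.7 + 12.6) ≈ 2.2235 days.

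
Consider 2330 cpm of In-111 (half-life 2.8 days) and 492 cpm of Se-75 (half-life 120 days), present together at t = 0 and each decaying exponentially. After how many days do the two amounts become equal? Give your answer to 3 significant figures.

Set 2330·(1/2)^(t/2.8) = 492·(1/2)^(t/120).
Taking log₂: log₂(2330/492) = t·(1/2.8 − 1/120).
log₂(4.7358) = 2.2436; 1/2.8 − 1/120 = 0.34881.
t = 2.2436 / 0.34881 ≈ 6.4322 days.

6.43 days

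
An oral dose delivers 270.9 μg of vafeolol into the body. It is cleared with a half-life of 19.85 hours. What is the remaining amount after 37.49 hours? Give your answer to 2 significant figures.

73 μg

Number of half-lives: n = 37.49/19.85 ≈ 1.8887.
Remaining = 270.9 × (1/2)^1.8887 = 270.9 × 0.27006 ≈ 73.158 μg.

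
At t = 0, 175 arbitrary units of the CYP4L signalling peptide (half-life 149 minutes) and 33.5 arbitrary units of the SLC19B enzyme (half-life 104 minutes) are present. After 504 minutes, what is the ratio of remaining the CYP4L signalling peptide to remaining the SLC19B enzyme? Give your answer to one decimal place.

14.4

CYP4L signalling peptide: 175 × (1/2)^(504/149) = 175 × (1/2)^3.3826 ≈ 16.78 arbitrary units.
SLC19B enzyme: 33.5 × (1/2)^(504/104) = 33.5 × (1/2)^4.8462 ≈ 1.1647 arbitrary units.
Ratio ≈ 16.78 / 1.1647 ≈ 14.407.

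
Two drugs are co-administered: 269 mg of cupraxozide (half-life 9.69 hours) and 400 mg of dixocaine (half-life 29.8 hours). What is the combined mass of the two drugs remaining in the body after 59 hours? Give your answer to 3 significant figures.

105 mg

cupraxozide: 269 × (1/2)^(59/9.69) = 269 × (1/2)^6.0888 ≈ 3.9524 mg.
dixocaine: 400 × (1/2)^(59/29.8) = 400 × (1/2)^1.9799 ≈ 101.41 mg.
Total = 3.9524 + 101.41 ≈ 105.36 mg.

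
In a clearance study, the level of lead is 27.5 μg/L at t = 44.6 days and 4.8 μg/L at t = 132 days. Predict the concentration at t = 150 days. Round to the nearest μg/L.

Over Δt = 132 − 44.6 = 87.4 days, the level fell by a factor of 27.5/4.8 ≈ 5.7292.
n = log₂(5.7292) ≈ 2.5183 half-lives, so t½ = 87.4/2.5183 ≈ 34.706 days.
From t = 132 to t = 150: 4.8 × (1/2)^((150−132)/34.706) ≈ 3.3505 μg/L.

3 μg/L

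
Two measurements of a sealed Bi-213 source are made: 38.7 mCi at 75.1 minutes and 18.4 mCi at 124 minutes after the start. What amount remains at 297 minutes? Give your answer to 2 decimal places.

1.33 mCi

Over Δt = 124 − 75.1 = 48.9 minutes, the level fell by a factor of 38.7/18.4 ≈ 2.1033.
n = log₂(2.1033) ≈ 1.0726 half-lives, so t½ = 48.9/1.0726 ≈ 45.589 minutes.
From t = 124 to t = 297: 18.4 × (1/2)^((297−124)/45.589) ≈ 1.3258 mCi.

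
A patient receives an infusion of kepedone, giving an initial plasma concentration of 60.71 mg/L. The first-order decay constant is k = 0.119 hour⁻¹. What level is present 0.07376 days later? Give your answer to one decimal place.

t½ = ln 2 / k = 0.69315 / 0.119 ≈ 5.8248 hours.
Convert the elapsed time: 0.07376 days = 1.77024 hours.
Number of half-lives: n = 1.77024/5.8248 ≈ 0.30392.
Remaining = 60.71 × (1/2)^0.30392 = 60.71 × 0.81005 ≈ 49.178 mg/L.

49.2 mg/L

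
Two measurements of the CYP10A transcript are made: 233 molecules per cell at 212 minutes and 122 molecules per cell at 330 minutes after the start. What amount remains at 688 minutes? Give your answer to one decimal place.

17.1 molecules per cell

Over Δt = 330 − 212 = 118 minutes, the level fell by a factor of 233/122 ≈ 1.9098.
n = log₂(1.9098) ≈ 0.93345 half-lives, so t½ = 118/0.93345 ≈ 126.41 minutes.
From t = 330 to t = 688: 122 × (1/2)^((688−330)/126.41) ≈ 17.134 molecules per cell.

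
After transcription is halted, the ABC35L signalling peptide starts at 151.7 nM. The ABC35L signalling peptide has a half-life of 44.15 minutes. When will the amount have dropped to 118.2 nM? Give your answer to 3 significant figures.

Fraction remaining = 118.2/151.7 ≈ 0.77917.
n = log₂(151.7/118.2) = ln(1.2834)/ln 2 ≈ 0.35999 half-lives.
t = n × t½ = 0.35999 × 44.15 ≈ 15.894 minutes.

15.9 minutes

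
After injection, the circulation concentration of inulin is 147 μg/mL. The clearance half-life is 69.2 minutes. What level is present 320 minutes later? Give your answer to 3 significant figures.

5.96 μg/mL

Number of half-lives: n = 320/69.2 ≈ 4.6243.
Remaining = 147 × (1/2)^4.6243 = 147 × 0.040547 ≈ 5.9603 μg/mL.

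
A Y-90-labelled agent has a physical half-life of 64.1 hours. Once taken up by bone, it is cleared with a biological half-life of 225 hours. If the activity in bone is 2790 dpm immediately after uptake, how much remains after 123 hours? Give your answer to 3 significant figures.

505 dpm

1/t_eff = 1/t_phys + 1/t_biol = 1/64.1 + 1/225 = 0.020045 per hour.
t_eff = 64.1 × 225 / (64.1 + 225) ≈ 49.888 hours.
Remaining = 2790 × (1/2)^(123/49.888) = 2790 × (1/2)^2.4655 ≈ 505.13 dpm.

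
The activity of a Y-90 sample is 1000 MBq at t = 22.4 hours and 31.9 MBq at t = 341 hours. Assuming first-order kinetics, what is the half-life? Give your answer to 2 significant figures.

64 hours

Over Δt = 341 − 22.4 = 318.6 hours, the level fell by a factor of 1000/31.9 ≈ 31.348.
n = log₂(31.348) ≈ 4.9703 half-lives, so t½ = 318.6/4.9703 ≈ 64.101 hours.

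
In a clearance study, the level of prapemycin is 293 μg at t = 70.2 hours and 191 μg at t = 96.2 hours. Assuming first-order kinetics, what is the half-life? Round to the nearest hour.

Over Δt = 96.2 − 70.2 = 26 hours, the level fell by a factor of 293/191 ≈ 1.534.
n = log₂(1.534) ≈ 0.61733 half-lives, so t½ = 26/0.61733 ≈ 42.117 hours.

42 hours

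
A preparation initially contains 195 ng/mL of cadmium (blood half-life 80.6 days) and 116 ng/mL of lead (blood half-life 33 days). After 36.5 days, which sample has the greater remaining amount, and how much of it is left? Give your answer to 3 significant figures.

cadmium: 195 × (1/2)^0.45285 ≈ 142.47 ng/mL.
lead: 116 × (1/2)^1.1061 ≈ 53.889 ng/mL.
Cadmium has more remaining, at ≈ 142.47 ng/mL.

cadmium, 142 ng/mL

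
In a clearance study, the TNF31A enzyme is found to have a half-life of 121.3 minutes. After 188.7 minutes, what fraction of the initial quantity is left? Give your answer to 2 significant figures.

0.34

n = 188.7/121.3 ≈ 1.5556 half-lives.
Fraction remaining = (1/2)^1.5556 ≈ 0.34018.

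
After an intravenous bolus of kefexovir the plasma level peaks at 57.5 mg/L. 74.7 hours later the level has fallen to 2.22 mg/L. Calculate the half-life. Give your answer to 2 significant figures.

A/A₀ = 2.22/57.5 ≈ 0.038609.
n = log₂(25.901) ≈ 4.6949 half-lives elapsed in 74.7 hours.
t½ = 74.7/4.6949 ≈ 15.911 hours.

16 hours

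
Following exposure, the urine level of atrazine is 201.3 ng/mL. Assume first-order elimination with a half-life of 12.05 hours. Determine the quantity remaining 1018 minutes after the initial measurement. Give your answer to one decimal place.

Convert the elapsed time: 1018 minutes = 16.9667 hours.
Number of half-lives: n = 16.9667/12.05 ≈ 1.408.
Remaining = 201.3 × (1/2)^1.408 = 201.3 × 0.37683 ≈ 75.855 ng/mL.

75.9 ng/mL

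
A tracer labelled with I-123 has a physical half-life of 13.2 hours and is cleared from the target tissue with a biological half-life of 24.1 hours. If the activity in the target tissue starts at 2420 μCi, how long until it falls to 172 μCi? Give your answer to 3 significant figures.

32.5 hours

1/t_eff = 1/t_phys + 1/t_biol = 1/13.2 + 1/24.1 = 0.11725 per hour.
t_eff = 13.2 × 24.1 / (13.2 + 24.1) ≈ 8.5287 hours.
n = log₂(2420/172) ≈ 3.8145; t = 3.8145 × 8.5287 ≈ 32.533 hours.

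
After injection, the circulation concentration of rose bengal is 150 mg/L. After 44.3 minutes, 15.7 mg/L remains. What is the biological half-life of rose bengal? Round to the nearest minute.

A/A₀ = 15.7/150 ≈ 0.10467.
n = log₂(9.5541) ≈ 3.2561 half-lives elapsed in 44.3 minutes.
t½ = 44.3/3.2561 ≈ 13.605 minutes.

14 minutes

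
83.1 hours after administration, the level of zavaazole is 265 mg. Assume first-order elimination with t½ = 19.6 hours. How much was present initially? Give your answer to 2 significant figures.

5000 mg

Number of half-lives elapsed: n = 83.1/19.6 ≈ 4.2398.
A₀ = A × 2^n = 265 × 2^4.2398 = 265 × 18.893 ≈ 5006.7 mg.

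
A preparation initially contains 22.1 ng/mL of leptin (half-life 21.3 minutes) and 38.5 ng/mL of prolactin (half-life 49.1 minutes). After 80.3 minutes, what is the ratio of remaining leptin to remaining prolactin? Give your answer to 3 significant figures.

0.131

leptin: 22.1 × (1/2)^(80.3/21.3) = 22.1 × (1/2)^3.77 ≈ 1.62 ng/mL.
prolactin: 38.5 × (1/2)^(80.3/49.1) = 38.5 × (1/2)^1.6354 ≈ 12.392 ng/mL.
Ratio ≈ 1.62 / 12.392 ≈ 0.13073.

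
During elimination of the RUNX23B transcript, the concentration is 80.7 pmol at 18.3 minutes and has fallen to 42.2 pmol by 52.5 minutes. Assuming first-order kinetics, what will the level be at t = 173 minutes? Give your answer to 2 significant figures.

Over Δt = 52.5 − 18.3 = 34.2 minutes, the level fell by a factor of 80.7/42.2 ≈ 1.9123.
n = log₂(1.9123) ≈ 0.93533 half-lives, so t½ = 34.2/0.93533 ≈ 36.565 minutes.
From t = 52.5 to t = 173: 42.2 × (1/2)^((173−52.5)/36.565) ≈ 4.298 pmol.

4.3 pmol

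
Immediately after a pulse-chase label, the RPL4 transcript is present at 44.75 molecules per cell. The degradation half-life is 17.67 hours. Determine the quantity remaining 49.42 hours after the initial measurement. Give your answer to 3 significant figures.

6.44 molecules per cell

Number of half-lives: n = 49.42/17.67 ≈ 2.7968.
Remaining = 44.75 × (1/2)^2.7968 = 44.75 × 0.1439 ≈ 6.4397 molecules per cell.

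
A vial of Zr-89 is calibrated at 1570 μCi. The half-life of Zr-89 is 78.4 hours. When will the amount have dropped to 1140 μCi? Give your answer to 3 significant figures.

Fraction remaining = 1140/1570 ≈ 0.72611.
n = log₂(1570/1140) = ln(1.3772)/ln 2 ≈ 0.46173 half-lives.
t = n × t½ = 0.46173 × 78.4 ≈ 36.2 hours.

36.2 hours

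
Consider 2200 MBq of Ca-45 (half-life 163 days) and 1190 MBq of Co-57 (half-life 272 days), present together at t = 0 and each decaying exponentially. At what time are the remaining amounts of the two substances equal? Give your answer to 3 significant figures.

Set 2200·(1/2)^(t/163) = 1190·(1/2)^(t/272).
Taking log₂: log₂(2200/1190) = t·(1/163 − 1/272).
log₂(1.8487) = 0.88654; 1/163 − 1/272 = 0.0024585.
t = 0.88654 / 0.0024585 ≈ 360.6 days.

361 days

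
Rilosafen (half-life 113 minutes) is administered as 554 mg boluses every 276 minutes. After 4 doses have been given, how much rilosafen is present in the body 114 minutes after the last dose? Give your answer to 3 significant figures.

337 mg

The 4 doses were given 942, 666, 390, 114 minutes ago.
Total = 554·(1/2)^(942/113) + 554·(1/2)^(666/113) + 554·(1/2)^(390/113) + 554·(1/2)^(114/113)
      = 1.7141 + 9.3175 + 50.647 + 275.31 ≈ 336.98 mg.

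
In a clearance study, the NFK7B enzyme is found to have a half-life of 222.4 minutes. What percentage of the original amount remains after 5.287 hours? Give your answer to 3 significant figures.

37.2%

5.287 hours = 317.22 minutes.
n = 317.22/222.4 ≈ 1.4263 half-lives.
Fraction remaining = (1/2)^1.4263 ≈ 0.37207, i.e. 37.207%.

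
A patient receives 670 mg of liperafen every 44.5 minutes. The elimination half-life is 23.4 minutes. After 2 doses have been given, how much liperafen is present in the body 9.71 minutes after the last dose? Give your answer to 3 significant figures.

637 mg

The 2 doses were given 54.21, 9.71 minutes ago.
Total = 670·(1/2)^(54.21/23.4) + 670·(1/2)^(9.71/23.4)
      = 134.49 + 502.53 ≈ 637.02 mg.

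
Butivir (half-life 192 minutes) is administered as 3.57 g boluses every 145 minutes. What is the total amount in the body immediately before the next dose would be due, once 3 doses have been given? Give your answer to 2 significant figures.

The 3 doses were given 435, 290, 145 minutes ago.
Total = 3.57·(1/2)^(435/192) + 3.57·(1/2)^(290/192) + 3.57·(1/2)^(145/192)
      = 0.74242 + 1.2531 + 2.1151 ≈ 4.1106 g.

4.1 g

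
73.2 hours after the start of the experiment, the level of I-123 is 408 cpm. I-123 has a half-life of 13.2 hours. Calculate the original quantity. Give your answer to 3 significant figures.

19100 cpm

Number of half-lives elapsed: n = 73.2/13.2 ≈ 5.5455.
A₀ = A × 2^n = 408 × 2^5.5455 = 408 × 46.703 ≈ 19055 cpm.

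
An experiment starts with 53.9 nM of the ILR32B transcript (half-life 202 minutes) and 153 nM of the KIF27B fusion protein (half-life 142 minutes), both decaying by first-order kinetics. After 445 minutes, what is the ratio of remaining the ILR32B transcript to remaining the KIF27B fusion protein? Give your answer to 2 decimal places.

ILR32B transcript: 53.9 × (1/2)^(445/202) = 53.9 × (1/2)^2.203 ≈ 11.707 nM.
KIF27B fusion protein: 153 × (1/2)^(445/142) = 153 × (1/2)^3.1338 ≈ 17.431 nM.
Ratio ≈ 11.707 / 17.431 ≈ 0.67159.

0.67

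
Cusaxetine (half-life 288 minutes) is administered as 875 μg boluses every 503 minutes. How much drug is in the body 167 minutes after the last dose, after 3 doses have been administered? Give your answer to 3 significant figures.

812 μg

The 3 doses were given 1173, 670, 167 minutes ago.
Total = 875·(1/2)^(1173/288) + 875·(1/2)^(670/288) + 875·(1/2)^(167/288)
      = 51.992 + 174.46 + 585.4 ≈ 811.85 μg.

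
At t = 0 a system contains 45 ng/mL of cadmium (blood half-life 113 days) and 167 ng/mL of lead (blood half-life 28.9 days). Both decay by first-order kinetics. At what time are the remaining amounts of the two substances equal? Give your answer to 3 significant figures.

Set 45·(1/2)^(t/113) = 167·(1/2)^(t/28.9).
Taking log₂: log₂(45/167) = t·(1/113 − 1/28.9).
log₂(0.26946) = -1.8919; 1/113 − 1/28.9 = -0.025753.
t = -1.8919 / -0.025753 ≈ 73.463 days.

73.5 days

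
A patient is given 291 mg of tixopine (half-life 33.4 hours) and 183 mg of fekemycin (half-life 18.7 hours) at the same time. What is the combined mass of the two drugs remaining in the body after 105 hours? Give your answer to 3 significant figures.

tixopine: 291 × (1/2)^(105/33.4) = 291 × (1/2)^3.1437 ≈ 32.926 mg.
fekemycin: 183 × (1/2)^(105/18.7) = 183 × (1/2)^5.615 ≈ 3.734 mg.
Total = 32.926 + 3.734 ≈ 36.66 mg.

36.7 mg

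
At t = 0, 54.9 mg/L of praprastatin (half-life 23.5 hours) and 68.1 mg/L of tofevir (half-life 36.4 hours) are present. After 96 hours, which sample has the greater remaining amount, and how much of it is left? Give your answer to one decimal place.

tofevir, 10.9 mg/L

praprastatin: 54.9 × (1/2)^4.0851 ≈ 3.2347 mg/L.
tofevir: 68.1 × (1/2)^2.6374 ≈ 10.945 mg/L.
Tofevir has more remaining, at ≈ 10.945 mg/L.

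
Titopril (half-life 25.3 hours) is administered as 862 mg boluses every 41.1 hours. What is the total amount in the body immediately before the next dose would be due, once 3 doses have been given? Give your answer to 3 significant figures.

400 mg

The 3 doses were given 123.3, 82.2, 41.1 hours ago.
Total = 862·(1/2)^(123.3/25.3) + 862·(1/2)^(82.2/25.3) + 862·(1/2)^(41.1/25.3)
      = 29.406 + 90.669 + 279.56 ≈ 399.64 mg.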